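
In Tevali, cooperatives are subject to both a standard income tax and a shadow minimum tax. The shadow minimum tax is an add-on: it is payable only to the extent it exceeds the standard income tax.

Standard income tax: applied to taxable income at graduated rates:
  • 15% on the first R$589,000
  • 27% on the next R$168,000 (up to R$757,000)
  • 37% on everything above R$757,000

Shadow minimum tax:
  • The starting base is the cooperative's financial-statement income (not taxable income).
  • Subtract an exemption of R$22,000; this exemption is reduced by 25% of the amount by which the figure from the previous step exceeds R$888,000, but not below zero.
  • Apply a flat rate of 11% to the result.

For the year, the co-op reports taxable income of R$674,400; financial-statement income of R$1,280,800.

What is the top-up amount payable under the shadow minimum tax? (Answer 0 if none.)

R$29,480

Standard income tax:
  R$589,000 × 15% = R$88,350
  R$85,400 × 27% = R$23,058
  → R$111,408

Shadow minimum tax:
  Base (financial-statement income): R$1,280,800
  Exemption: 25% × (R$1,280,800 − R$888,000) = R$98,200 ≥ R$22,000, so the exemption is fully phased out
  Base: R$1,280,800 − R$0 = R$1,280,800
  R$1,280,800 × 11% = R$140,888

Excess of shadow minimum tax over standard income tax: R$140,888 − R$111,408 = R$29,480.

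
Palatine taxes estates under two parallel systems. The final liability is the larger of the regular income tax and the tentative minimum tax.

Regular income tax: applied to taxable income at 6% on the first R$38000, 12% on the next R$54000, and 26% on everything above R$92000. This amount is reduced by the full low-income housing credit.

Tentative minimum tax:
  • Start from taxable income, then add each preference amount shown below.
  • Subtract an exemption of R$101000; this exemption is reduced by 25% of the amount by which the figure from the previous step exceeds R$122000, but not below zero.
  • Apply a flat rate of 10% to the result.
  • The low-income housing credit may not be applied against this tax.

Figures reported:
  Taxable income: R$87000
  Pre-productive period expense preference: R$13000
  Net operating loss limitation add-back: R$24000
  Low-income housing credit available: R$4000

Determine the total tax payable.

Tentative minimum tax:
  Adjusted income: R$87000 + R$13000 + R$24000 = R$124000
  Exemption: R$101000 − 25% × (R$124000 − R$122000) = R$101000 − R$500 = R$100500
  Base: R$124000 − R$100500 = R$23500
  R$23500 × 10% = R$2350

Regular income tax:
  R$38000 × 6% = R$2280
  R$49000 × 12% = R$5880
  → R$8160
  Less low-income housing credit R$4000 → R$4160

R$4160 > R$2350, so the regular income tax governs.

R$4160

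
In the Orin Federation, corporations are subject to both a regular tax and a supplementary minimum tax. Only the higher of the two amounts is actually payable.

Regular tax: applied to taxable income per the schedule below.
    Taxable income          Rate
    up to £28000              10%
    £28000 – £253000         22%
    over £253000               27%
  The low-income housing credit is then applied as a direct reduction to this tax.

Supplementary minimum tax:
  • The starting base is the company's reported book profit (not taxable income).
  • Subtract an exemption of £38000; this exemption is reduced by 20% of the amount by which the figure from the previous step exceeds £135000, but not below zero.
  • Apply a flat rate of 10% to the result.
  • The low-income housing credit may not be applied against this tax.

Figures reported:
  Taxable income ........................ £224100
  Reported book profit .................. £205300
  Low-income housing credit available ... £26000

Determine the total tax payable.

£19942

Supplementary minimum tax:
  Base (reported book profit): £205300
  Exemption: £38000 − 20% × (£205300 − £135000) = £38000 − £14060 = £23940
  Base: £205300 − £23940 = £181360
  £181360 × 10% = £18136

Regular tax:
  £28000 × 10% = £2800
  £196100 × 22% = £43142
  → £45942
  Less low-income housing credit £26000 → £19942

£19942 > £18136, so the regular tax governs.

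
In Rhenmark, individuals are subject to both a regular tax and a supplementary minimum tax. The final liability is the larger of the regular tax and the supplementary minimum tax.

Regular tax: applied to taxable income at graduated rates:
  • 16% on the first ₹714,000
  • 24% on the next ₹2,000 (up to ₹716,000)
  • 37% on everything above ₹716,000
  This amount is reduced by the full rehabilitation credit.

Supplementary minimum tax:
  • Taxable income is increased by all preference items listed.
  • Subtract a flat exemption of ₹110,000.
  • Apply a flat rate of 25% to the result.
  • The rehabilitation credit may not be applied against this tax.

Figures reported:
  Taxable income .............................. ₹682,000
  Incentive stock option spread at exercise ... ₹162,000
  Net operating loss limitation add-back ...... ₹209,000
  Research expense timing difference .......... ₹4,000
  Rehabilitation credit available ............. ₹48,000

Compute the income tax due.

₹236,750

Regular tax:
  ₹682,000 × 16% = ₹109,120
  Less rehabilitation credit ₹48,000 → ₹61,120

Supplementary minimum tax:
  Adjusted income: ₹682,000 + ₹162,000 + ₹209,000 + ₹4,000 = ₹1,057,000
  Less exemption ₹110,000 → base ₹947,000
  ₹947,000 × 25% = ₹236,750

₹236,750 > ₹61,120, so the supplementary minimum tax is the binding amount.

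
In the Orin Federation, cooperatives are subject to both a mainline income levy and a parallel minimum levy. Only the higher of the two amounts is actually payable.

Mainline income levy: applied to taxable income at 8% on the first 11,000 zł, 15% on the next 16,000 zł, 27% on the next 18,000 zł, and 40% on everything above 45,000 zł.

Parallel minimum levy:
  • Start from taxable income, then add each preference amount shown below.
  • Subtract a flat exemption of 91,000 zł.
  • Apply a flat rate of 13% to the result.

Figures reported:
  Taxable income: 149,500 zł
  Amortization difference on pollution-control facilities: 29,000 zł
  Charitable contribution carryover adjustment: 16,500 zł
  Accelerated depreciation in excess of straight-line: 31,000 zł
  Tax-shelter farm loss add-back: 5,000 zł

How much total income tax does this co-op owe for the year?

49,940 zł

Parallel minimum levy:
  Adjusted income: 149,500 zł + 29,000 zł + 16,500 zł + 31,000 zł + 5,000 zł = 231,000 zł
  Less exemption 91,000 zł → base 140,000 zł
  140,000 zł × 13% = 18,200 zł

Mainline income levy:
  11,000 zł × 8% = 880 zł
  16,000 zł × 15% = 2,400 zł
  18,000 zł × 27% = 4,860 zł
  104,500 zł × 40% = 41,800 zł
  → 49,940 zł

49,940 zł > 18,200 zł, so the mainline income levy governs.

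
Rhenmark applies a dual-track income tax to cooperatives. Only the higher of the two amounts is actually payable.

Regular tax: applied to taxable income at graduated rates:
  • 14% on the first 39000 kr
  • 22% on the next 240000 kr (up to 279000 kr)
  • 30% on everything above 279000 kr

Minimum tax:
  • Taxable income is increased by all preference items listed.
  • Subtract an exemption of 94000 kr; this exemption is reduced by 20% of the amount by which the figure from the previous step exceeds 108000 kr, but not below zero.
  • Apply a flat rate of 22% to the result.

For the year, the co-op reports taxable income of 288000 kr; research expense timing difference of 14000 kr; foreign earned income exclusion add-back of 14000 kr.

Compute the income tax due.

Regular tax:
  39000 kr × 14% = 5460 kr
  240000 kr × 22% = 52800 kr
  9000 kr × 30% = 2700 kr
  → 60960 kr

Minimum tax:
  Adjusted income: 288000 kr + 14000 kr + 14000 kr = 316000 kr
  Exemption: 94000 kr − 20% × (316000 kr − 108000 kr) = 94000 kr − 41600 kr = 52400 kr
  Base: 316000 kr − 52400 kr = 263600 kr
  263600 kr × 22% = 57992 kr

60960 kr > 57992 kr, so the regular tax governs.

60960 kr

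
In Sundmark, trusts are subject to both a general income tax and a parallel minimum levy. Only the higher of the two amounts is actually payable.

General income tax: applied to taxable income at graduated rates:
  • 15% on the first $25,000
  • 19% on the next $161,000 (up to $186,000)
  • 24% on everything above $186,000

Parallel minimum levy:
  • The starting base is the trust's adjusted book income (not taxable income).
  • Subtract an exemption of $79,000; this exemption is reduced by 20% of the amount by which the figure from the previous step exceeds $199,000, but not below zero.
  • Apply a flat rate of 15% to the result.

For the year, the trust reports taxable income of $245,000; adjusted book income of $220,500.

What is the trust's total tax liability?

Parallel minimum levy:
  Base (adjusted book income): $220,500
  Exemption: $79,000 − 20% × ($220,500 − $199,000) = $79,000 − $4,300 = $74,700
  Base: $220,500 − $74,700 = $145,800
  $145,800 × 15% = $21,870

General income tax:
  $25,000 × 15% = $3,750
  $161,000 × 19% = $30,590
  $59,000 × 24% = $14,160
  → $48,500

$48,500 > $21,870, so the general income tax governs.

$48,500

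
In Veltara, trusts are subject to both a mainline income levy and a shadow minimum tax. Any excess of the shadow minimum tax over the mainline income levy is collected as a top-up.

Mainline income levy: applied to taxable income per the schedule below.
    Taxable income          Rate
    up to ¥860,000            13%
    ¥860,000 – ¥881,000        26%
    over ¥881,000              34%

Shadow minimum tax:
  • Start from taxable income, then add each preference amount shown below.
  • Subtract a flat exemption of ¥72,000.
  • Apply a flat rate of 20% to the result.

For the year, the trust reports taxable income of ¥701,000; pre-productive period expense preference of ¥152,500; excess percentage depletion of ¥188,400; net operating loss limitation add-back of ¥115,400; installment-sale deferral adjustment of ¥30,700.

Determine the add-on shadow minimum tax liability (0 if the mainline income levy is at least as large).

Mainline income levy:
  ¥701,000 × 13% = ¥91,130

Shadow minimum tax:
  Adjusted income: ¥701,000 + ¥152,500 + ¥188,400 + ¥115,400 + ¥30,700 = ¥1,188,000
  Less exemption ¥72,000 → base ¥1,116,000
  ¥1,116,000 × 20% = ¥223,200

Excess of shadow minimum tax over mainline income levy: ¥223,200 − ¥91,130 = ¥132,070.

¥132,070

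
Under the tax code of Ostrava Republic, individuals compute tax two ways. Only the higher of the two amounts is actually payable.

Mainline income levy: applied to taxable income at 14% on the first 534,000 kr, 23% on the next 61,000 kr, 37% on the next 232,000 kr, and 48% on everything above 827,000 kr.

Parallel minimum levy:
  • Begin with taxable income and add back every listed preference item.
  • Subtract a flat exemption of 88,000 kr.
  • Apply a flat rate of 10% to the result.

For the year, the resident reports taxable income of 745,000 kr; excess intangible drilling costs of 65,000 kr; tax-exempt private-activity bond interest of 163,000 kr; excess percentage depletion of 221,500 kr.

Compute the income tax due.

Mainline income levy:
  534,000 kr × 14% = 74,760 kr
  61,000 kr × 23% = 14,030 kr
  150,000 kr × 37% = 55,500 kr
  → 144,290 kr

Parallel minimum levy:
  Adjusted income: 745,000 kr + 65,000 kr + 163,000 kr + 221,500 kr = 1,194,500 kr
  Less exemption 88,000 kr → base 1,106,500 kr
  1,106,500 kr × 10% = 110,650 kr

144,290 kr > 110,650 kr, so the mainline income levy governs.

144,290 kr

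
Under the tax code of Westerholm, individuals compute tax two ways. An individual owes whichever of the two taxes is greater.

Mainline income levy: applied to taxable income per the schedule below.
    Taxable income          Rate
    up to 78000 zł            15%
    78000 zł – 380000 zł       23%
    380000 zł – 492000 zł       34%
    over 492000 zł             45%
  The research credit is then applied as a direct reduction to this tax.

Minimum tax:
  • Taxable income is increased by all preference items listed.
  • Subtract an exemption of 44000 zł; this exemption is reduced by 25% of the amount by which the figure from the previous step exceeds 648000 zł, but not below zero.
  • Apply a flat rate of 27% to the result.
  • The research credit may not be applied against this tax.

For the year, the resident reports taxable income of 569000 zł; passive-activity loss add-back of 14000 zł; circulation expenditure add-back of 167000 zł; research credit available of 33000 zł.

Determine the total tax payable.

Mainline income levy:
  78000 zł × 15% = 11700 zł
  302000 zł × 23% = 69460 zł
  112000 zł × 34% = 38080 zł
  77000 zł × 45% = 34650 zł
  → 153890 zł
  Less research credit 33000 zł → 120890 zł

Minimum tax:
  Adjusted income: 569000 zł + 14000 zł + 167000 zł = 750000 zł
  Exemption: 44000 zł − 25% × (750000 zł − 648000 zł) = 44000 zł − 25500 zł = 18500 zł
  Base: 750000 zł − 18500 zł = 731500 zł
  731500 zł × 27% = 197505 zł

197505 zł > 120890 zł, so the minimum tax is the binding amount.

197505 zł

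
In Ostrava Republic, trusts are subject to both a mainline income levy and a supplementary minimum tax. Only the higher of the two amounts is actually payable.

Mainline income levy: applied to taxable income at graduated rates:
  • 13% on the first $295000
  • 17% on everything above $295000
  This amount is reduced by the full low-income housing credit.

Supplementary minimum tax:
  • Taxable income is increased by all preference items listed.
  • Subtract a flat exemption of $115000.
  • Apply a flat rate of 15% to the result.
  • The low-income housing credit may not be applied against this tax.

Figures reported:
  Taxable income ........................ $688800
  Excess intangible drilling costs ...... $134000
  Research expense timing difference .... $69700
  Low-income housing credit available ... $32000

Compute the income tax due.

$116625

Supplementary minimum tax:
  Adjusted income: $688800 + $134000 + $69700 = $892500
  Less exemption $115000 → base $777500
  $777500 × 15% = $116625

Mainline income levy:
  $295000 × 13% = $38350
  $393800 × 17% = $66946
  → $105296
  Less low-income housing credit $32000 → $73296

$116625 > $73296, so the supplementary minimum tax is the binding amount.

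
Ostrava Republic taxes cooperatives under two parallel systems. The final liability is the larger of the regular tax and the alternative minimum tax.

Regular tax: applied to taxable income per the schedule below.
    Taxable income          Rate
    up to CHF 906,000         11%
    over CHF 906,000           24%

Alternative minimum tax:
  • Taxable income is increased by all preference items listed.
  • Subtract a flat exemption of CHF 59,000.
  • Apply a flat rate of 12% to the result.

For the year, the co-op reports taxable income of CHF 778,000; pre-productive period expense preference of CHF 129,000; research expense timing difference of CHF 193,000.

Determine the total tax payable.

CHF 124,920

Regular tax:
  CHF 778,000 × 11% = CHF 85,580

Alternative minimum tax:
  Adjusted income: CHF 778,000 + CHF 129,000 + CHF 193,000 = CHF 1,100,000
  Less exemption CHF 59,000 → base CHF 1,041,000
  CHF 1,041,000 × 12% = CHF 124,920

CHF 124,920 > CHF 85,580, so the alternative minimum tax is the binding amount.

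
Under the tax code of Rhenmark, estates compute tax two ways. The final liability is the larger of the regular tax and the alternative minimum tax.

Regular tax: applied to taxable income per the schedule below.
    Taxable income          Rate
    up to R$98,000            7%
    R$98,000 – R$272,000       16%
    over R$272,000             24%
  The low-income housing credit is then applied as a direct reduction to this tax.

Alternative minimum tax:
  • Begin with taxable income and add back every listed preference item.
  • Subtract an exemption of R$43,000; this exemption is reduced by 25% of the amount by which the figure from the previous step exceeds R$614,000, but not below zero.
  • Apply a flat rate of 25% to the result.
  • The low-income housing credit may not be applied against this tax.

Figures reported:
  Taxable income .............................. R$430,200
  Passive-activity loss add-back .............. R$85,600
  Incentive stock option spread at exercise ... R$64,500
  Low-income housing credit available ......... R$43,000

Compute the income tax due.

Regular tax:
  R$98,000 × 7% = R$6,860
  R$174,000 × 16% = R$27,840
  R$158,200 × 24% = R$37,968
  → R$72,668
  Less low-income housing credit R$43,000 → R$29,668

Alternative minimum tax:
  Adjusted income: R$430,200 + R$85,600 + R$64,500 = R$580,300
  Exemption: R$580,300 ≤ R$614,000, so full R$43,000 applies
  Base: R$580,300 − R$43,000 = R$537,300
  R$537,300 × 25% = R$134,325

R$134,325 > R$29,668, so the alternative minimum tax is the binding amount.

R$134,325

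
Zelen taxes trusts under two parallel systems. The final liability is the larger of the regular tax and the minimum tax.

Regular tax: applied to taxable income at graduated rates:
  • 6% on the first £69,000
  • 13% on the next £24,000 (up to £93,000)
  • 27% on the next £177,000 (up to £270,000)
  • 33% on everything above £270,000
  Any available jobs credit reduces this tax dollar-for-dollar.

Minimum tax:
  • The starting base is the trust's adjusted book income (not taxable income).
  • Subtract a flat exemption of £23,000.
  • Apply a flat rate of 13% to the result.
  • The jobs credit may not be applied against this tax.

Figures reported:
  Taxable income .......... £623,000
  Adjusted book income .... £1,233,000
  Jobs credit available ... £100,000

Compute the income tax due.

£157,300

Regular tax:
  £69,000 × 6% = £4,140
  £24,000 × 13% = £3,120
  £177,000 × 27% = £47,790
  £353,000 × 33% = £116,490
  → £171,540
  Less jobs credit £100,000 → £71,540

Minimum tax:
  Base (adjusted book income): £1,233,000
  Less exemption £23,000 → base £1,210,000
  £1,210,000 × 13% = £157,300

£157,300 > £71,540, so the minimum tax is the binding amount.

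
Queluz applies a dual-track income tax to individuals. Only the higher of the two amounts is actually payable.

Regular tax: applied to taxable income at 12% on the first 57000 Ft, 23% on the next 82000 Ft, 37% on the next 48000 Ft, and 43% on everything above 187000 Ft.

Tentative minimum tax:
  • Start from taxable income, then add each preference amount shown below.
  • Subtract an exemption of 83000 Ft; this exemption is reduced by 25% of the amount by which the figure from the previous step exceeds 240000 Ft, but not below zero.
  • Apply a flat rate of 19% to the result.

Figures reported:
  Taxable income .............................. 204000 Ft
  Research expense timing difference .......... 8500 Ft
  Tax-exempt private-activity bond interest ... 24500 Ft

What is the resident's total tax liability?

Regular tax:
  57000 Ft × 12% = 6840 Ft
  82000 Ft × 23% = 18860 Ft
  48000 Ft × 37% = 17760 Ft
  17000 Ft × 43% = 7310 Ft
  → 50770 Ft

Tentative minimum tax:
  Adjusted income: 204000 Ft + 8500 Ft + 24500 Ft = 237000 Ft
  Exemption: 237000 Ft ≤ 240000 Ft, so full 83000 Ft applies
  Base: 237000 Ft − 83000 Ft = 154000 Ft
  154000 Ft × 19% = 29260 Ft

50770 Ft > 29260 Ft, so the regular tax governs.

50770 Ft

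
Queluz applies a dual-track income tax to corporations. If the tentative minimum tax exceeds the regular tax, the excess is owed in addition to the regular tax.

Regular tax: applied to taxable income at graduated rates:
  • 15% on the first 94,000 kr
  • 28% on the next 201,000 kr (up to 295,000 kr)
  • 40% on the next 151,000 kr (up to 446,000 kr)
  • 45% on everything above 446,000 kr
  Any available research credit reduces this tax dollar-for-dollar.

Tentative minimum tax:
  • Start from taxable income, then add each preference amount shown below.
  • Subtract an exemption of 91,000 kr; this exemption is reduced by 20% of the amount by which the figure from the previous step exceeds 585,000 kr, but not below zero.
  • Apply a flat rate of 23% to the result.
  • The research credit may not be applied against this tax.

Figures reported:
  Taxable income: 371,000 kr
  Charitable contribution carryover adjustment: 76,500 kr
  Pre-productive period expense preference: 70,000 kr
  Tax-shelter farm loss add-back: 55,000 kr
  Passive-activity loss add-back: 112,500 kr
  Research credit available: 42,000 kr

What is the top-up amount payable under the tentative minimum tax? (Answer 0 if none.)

Tentative minimum tax:
  Adjusted income: 371,000 kr + 76,500 kr + 70,000 kr + 55,000 kr + 112,500 kr = 685,000 kr
  Exemption: 91,000 kr − 20% × (685,000 kr − 585,000 kr) = 91,000 kr − 20,000 kr = 71,000 kr
  Base: 685,000 kr − 71,000 kr = 614,000 kr
  614,000 kr × 23% = 141,220 kr

Regular tax:
  94,000 kr × 15% = 14,100 kr
  201,000 kr × 28% = 56,280 kr
  76,000 kr × 40% = 30,400 kr
  → 100,780 kr
  Less research credit 42,000 kr → 58,780 kr

Excess of tentative minimum tax over regular tax: 141,220 kr − 58,780 kr = 82,440 kr.

82,440 kr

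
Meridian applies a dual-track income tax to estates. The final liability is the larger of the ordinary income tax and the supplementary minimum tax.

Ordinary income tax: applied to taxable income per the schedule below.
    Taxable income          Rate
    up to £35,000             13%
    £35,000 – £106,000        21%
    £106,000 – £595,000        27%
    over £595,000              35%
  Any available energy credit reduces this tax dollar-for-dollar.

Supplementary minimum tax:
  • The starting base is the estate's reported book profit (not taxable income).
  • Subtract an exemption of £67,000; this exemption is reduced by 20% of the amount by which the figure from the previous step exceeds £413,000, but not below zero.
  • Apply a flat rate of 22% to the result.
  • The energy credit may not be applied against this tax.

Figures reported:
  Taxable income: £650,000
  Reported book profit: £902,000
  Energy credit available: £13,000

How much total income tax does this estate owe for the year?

£198,440

Supplementary minimum tax:
  Base (reported book profit): £902,000
  Exemption: 20% × (£902,000 − £413,000) = £97,800 ≥ £67,000, so the exemption is fully phased out
  Base: £902,000 − £0 = £902,000
  £902,000 × 22% = £198,440

Ordinary income tax:
  £35,000 × 13% = £4,550
  £71,000 × 21% = £14,910
  £489,000 × 27% = £132,030
  £55,000 × 35% = £19,250
  → £170,740
  Less energy credit £13,000 → £157,740

£198,440 > £157,740, so the supplementary minimum tax is the binding amount.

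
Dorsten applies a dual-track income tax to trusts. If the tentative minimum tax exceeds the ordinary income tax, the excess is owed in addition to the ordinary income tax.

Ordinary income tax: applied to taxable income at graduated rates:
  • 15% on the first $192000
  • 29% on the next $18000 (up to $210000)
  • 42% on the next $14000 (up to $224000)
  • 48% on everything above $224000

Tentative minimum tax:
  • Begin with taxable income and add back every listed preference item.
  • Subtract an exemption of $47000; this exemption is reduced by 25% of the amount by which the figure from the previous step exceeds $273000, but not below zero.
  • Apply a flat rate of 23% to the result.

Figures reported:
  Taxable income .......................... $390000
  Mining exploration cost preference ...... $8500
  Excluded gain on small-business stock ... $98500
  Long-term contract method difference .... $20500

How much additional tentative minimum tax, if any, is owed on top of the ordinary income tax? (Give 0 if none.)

$0

Tentative minimum tax:
  Adjusted income: $390000 + $8500 + $98500 + $20500 = $517500
  Exemption: 25% × ($517500 − $273000) = $61125 ≥ $47000, so the exemption is fully phased out
  Base: $517500 − $0 = $517500
  $517500 × 23% = $119025

Ordinary income tax:
  $192000 × 15% = $28800
  $18000 × 29% = $5220
  $14000 × 42% = $5880
  $166000 × 48% = $79680
  → $119580

$119025 ≤ $119580, so no add-on is due.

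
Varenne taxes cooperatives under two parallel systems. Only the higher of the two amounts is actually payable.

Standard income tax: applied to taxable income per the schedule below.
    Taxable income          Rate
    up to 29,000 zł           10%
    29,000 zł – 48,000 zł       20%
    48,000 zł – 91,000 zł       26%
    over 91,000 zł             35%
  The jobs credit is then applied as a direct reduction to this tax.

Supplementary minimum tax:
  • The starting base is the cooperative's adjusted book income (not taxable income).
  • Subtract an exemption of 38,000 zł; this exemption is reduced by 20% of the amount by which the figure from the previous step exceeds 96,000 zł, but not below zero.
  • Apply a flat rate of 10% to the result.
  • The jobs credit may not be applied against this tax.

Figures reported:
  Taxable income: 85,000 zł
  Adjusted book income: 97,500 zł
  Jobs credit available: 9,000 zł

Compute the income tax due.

7,320 zł

Supplementary minimum tax:
  Base (adjusted book income): 97,500 zł
  Exemption: 38,000 zł − 20% × (97,500 zł − 96,000 zł) = 38,000 zł − 300 zł = 37,700 zł
  Base: 97,500 zł − 37,700 zł = 59,800 zł
  59,800 zł × 10% = 5,980 zł

Standard income tax:
  29,000 zł × 10% = 2,900 zł
  19,000 zł × 20% = 3,800 zł
  37,000 zł × 26% = 9,620 zł
  → 16,320 zł
  Less jobs credit 9,000 zł → 7,320 zł

7,320 zł > 5,980 zł, so the standard income tax governs.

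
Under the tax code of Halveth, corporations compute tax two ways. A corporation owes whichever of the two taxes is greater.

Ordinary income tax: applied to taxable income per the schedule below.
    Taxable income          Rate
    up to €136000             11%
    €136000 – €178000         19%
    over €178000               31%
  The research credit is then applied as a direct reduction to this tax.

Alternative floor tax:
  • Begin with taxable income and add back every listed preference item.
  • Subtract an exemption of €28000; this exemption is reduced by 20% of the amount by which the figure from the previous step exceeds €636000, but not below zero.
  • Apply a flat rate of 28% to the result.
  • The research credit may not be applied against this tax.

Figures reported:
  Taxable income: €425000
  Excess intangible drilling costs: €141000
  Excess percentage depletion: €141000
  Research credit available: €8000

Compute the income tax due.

Ordinary income tax:
  €136000 × 11% = €14960
  €42000 × 19% = €7980
  €247000 × 31% = €76570
  → €99510
  Less research credit €8000 → €91510

Alternative floor tax:
  Adjusted income: €425000 + €141000 + €141000 = €707000
  Exemption: €28000 − 20% × (€707000 − €636000) = €28000 − €14200 = €13800
  Base: €707000 − €13800 = €693200
  €693200 × 28% = €194096

€194096 > €91510, so the alternative floor tax is the binding amount.

€194096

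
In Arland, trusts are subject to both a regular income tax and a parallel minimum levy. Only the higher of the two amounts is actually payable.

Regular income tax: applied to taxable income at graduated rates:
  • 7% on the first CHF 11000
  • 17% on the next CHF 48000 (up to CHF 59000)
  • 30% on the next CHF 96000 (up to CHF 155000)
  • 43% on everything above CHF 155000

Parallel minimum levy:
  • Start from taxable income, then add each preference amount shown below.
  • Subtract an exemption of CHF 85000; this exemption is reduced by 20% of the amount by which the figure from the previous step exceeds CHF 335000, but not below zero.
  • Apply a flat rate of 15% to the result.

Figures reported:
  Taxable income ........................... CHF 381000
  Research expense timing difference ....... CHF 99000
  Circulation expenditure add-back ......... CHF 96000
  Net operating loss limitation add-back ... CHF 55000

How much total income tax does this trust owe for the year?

Regular income tax:
  CHF 11000 × 7% = CHF 770
  CHF 48000 × 17% = CHF 8160
  CHF 96000 × 30% = CHF 28800
  CHF 226000 × 43% = CHF 97180
  → CHF 134910

Parallel minimum levy:
  Adjusted income: CHF 381000 + CHF 99000 + CHF 96000 + CHF 55000 = CHF 631000
  Exemption: CHF 85000 − 20% × (CHF 631000 − CHF 335000) = CHF 85000 − CHF 59200 = CHF 25800
  Base: CHF 631000 − CHF 25800 = CHF 605200
  CHF 605200 × 15% = CHF 90780

CHF 134910 > CHF 90780, so the regular income tax governs.

CHF 134910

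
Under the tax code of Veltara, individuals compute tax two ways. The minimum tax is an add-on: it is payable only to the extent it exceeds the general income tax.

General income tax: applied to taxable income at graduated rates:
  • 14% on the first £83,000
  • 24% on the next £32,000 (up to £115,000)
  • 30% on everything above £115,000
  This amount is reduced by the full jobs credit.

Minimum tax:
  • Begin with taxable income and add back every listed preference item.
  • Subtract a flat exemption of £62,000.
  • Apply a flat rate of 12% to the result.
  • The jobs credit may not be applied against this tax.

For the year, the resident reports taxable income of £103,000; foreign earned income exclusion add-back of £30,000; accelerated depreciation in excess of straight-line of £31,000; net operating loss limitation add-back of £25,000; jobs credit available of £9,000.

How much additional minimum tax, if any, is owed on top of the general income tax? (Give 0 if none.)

£7,820

Minimum tax:
  Adjusted income: £103,000 + £30,000 + £31,000 + £25,000 = £189,000
  Less exemption £62,000 → base £127,000
  £127,000 × 12% = £15,240

General income tax:
  £83,000 × 14% = £11,620
  £20,000 × 24% = £4,800
  → £16,420
  Less jobs credit £9,000 → £7,420

Excess of minimum tax over general income tax: £15,240 − £7,420 = £7,820.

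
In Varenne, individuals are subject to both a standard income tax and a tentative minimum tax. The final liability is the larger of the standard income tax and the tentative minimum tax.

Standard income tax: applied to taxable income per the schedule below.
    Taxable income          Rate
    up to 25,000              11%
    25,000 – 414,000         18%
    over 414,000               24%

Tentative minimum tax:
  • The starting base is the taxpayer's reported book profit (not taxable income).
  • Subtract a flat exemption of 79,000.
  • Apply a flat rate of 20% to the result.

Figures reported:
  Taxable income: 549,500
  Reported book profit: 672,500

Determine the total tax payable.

118,700

Tentative minimum tax:
  Base (reported book profit): 672,500
  Less exemption 79,000 → base 593,500
  593,500 × 20% = 118,700

Standard income tax:
  25,000 × 11% = 2,750
  389,000 × 18% = 70,020
  135,500 × 24% = 32,520
  → 105,290

118,700 > 105,290, so the tentative minimum tax is the binding amount.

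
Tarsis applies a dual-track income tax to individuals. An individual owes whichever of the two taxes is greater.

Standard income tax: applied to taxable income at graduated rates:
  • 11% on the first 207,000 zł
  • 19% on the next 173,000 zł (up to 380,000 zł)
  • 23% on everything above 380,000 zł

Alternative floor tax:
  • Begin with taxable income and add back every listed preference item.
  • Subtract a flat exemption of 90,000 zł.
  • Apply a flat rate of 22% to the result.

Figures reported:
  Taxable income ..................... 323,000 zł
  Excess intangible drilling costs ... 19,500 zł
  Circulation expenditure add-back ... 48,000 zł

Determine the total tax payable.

66,110 zł

Alternative floor tax:
  Adjusted income: 323,000 zł + 19,500 zł + 48,000 zł = 390,500 zł
  Less exemption 90,000 zł → base 300,500 zł
  300,500 zł × 22% = 66,110 zł

Standard income tax:
  207,000 zł × 11% = 22,770 zł
  116,000 zł × 19% = 22,040 zł
  → 44,810 zł

66,110 zł > 44,810 zł, so the alternative floor tax is the binding amount.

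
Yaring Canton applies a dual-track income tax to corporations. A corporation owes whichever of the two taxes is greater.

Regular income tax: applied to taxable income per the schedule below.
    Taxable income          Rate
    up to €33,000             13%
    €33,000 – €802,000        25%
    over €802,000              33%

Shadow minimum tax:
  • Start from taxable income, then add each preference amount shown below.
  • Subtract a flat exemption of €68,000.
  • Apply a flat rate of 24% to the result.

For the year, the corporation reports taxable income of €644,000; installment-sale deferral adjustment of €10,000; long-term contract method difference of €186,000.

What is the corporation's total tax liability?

€185,280

Regular income tax:
  €33,000 × 13% = €4,290
  €611,000 × 25% = €152,750
  → €157,040

Shadow minimum tax:
  Adjusted income: €644,000 + €10,000 + €186,000 = €840,000
  Less exemption €68,000 → base €772,000
  €772,000 × 24% = €185,280

€185,280 > €157,040, so the shadow minimum tax is the binding amount.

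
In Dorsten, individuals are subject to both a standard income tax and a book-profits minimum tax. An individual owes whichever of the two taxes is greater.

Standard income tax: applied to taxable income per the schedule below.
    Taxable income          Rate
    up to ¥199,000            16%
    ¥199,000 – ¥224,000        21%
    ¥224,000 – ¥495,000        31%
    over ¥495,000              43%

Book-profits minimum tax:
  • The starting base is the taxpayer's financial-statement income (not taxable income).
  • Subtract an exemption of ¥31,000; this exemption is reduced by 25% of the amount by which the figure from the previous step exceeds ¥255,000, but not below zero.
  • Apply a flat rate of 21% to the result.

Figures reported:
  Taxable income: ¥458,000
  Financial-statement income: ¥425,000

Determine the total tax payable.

Standard income tax:
  ¥199,000 × 16% = ¥31,840
  ¥25,000 × 21% = ¥5,250
  ¥234,000 × 31% = ¥72,540
  → ¥109,630

Book-profits minimum tax:
  Base (financial-statement income): ¥425,000
  Exemption: 25% × (¥425,000 − ¥255,000) = ¥42,500 ≥ ¥31,000, so the exemption is fully phased out
  Base: ¥425,000 − ¥0 = ¥425,000
  ¥425,000 × 21% = ¥89,250

¥109,630 > ¥89,250, so the standard income tax governs.

¥109,630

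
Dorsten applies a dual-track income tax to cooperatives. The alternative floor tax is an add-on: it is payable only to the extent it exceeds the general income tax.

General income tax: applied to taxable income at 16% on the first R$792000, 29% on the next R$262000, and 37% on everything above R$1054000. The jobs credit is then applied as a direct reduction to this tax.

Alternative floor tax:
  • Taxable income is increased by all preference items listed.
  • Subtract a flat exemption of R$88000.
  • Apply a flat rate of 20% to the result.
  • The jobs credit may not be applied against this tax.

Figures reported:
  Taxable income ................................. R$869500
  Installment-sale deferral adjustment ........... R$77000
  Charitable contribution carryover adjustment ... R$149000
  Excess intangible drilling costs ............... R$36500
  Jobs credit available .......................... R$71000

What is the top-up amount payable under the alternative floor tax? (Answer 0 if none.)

General income tax:
  R$792000 × 16% = R$126720
  R$77500 × 29% = R$22475
  → R$149195
  Less jobs credit R$71000 → R$78195

Alternative floor tax:
  Adjusted income: R$869500 + R$77000 + R$149000 + R$36500 = R$1132000
  Less exemption R$88000 → base R$1044000
  R$1044000 × 20% = R$208800

Excess of alternative floor tax over general income tax: R$208800 − R$78195 = R$130605.

R$130605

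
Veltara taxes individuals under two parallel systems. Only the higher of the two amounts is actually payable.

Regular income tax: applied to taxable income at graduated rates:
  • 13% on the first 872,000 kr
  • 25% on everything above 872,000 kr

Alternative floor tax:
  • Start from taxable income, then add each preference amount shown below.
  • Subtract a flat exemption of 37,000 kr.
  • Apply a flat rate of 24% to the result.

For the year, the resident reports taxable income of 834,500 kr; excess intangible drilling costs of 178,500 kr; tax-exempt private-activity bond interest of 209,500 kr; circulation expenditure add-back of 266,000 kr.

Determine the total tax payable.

Alternative floor tax:
  Adjusted income: 834,500 kr + 178,500 kr + 209,500 kr + 266,000 kr = 1,488,500 kr
  Less exemption 37,000 kr → base 1,451,500 kr
  1,451,500 kr × 24% = 348,360 kr

Regular income tax:
  834,500 kr × 13% = 108,485 kr

348,360 kr > 108,485 kr, so the alternative floor tax is the binding amount.

348,360 kr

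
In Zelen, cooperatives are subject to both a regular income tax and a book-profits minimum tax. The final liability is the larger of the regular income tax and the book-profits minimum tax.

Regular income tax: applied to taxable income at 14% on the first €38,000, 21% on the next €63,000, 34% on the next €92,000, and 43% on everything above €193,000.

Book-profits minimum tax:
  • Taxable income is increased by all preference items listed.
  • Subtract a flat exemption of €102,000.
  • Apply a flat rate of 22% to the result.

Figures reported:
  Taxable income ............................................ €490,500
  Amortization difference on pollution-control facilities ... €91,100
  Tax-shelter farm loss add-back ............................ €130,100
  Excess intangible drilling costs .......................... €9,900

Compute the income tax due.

Regular income tax:
  €38,000 × 14% = €5,320
  €63,000 × 21% = €13,230
  €92,000 × 34% = €31,280
  €297,500 × 43% = €127,925
  → €177,755

Book-profits minimum tax:
  Adjusted income: €490,500 + €91,100 + €130,100 + €9,900 = €721,600
  Less exemption €102,000 → base €619,600
  €619,600 × 22% = €136,312

€177,755 > €136,312, so the regular income tax governs.

€177,755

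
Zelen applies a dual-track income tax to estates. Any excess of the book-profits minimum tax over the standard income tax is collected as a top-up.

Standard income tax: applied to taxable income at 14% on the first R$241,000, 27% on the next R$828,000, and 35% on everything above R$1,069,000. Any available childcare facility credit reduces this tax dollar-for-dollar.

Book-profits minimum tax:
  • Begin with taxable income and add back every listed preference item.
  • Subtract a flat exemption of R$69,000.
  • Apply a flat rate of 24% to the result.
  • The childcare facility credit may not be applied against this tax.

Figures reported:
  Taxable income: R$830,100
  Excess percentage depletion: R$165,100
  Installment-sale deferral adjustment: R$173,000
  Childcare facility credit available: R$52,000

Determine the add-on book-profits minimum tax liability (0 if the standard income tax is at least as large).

R$123,011

Book-profits minimum tax:
  Adjusted income: R$830,100 + R$165,100 + R$173,000 = R$1,168,200
  Less exemption R$69,000 → base R$1,099,200
  R$1,099,200 × 24% = R$263,808

Standard income tax:
  R$241,000 × 14% = R$33,740
  R$589,100 × 27% = R$159,057
  → R$192,797
  Less childcare facility credit R$52,000 → R$140,797

Excess of book-profits minimum tax over standard income tax: R$263,808 − R$140,797 = R$123,011.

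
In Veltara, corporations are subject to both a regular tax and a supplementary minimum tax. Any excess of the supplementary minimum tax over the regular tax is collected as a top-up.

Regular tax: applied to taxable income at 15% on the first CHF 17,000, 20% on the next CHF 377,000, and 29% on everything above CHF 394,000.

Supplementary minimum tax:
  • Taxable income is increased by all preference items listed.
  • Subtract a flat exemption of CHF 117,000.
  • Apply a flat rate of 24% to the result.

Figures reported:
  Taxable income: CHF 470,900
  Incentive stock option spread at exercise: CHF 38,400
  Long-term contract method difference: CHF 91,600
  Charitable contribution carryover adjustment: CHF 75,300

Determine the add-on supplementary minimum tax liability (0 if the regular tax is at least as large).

Regular tax:
  CHF 17,000 × 15% = CHF 2,550
  CHF 377,000 × 20% = CHF 75,400
  CHF 76,900 × 29% = CHF 22,301
  → CHF 100,251

Supplementary minimum tax:
  Adjusted income: CHF 470,900 + CHF 38,400 + CHF 91,600 + CHF 75,300 = CHF 676,200
  Less exemption CHF 117,000 → base CHF 559,200
  CHF 559,200 × 24% = CHF 134,208

Excess of supplementary minimum tax over regular tax: CHF 134,208 − CHF 100,251 = CHF 33,957.

CHF 33,957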